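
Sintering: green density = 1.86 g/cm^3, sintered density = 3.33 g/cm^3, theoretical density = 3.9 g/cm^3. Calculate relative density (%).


Relative = 3.33 / 3.9 * 100 = 85.4%

85.4


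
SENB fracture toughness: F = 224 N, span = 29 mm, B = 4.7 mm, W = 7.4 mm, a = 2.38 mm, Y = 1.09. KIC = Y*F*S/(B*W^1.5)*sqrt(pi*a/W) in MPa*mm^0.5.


KIC = 1.09*224*29/(4.7*7.4^1.5)*sqrt(pi*2.38/7.4) = 75.23

75.23


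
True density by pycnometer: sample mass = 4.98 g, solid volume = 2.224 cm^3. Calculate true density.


TD = 4.98 / 2.224 = 2.239 g/cm^3

2.239


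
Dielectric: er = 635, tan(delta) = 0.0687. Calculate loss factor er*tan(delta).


Loss = 635 * 0.0687 = 43.625

43.625


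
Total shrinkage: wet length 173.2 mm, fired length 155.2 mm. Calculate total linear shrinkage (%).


TS = (173.2 - 155.2) / 173.2 * 100 = 10.39%

10.39


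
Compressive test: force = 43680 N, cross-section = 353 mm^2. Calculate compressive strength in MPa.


CS = 43680 / 353 = 123.7 MPa

123.7


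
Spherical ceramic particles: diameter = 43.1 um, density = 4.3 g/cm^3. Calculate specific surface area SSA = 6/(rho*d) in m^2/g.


SSA = 6 / (4.3 * 43.1) = 0.032 m^2/g

0.032


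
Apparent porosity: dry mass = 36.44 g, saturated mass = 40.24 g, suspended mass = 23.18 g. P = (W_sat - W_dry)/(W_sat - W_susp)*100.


P = (40.24 - 36.44) / (40.24 - 23.18) * 100 = 3.8 / 17.06 * 100 = 22.3%

22.3


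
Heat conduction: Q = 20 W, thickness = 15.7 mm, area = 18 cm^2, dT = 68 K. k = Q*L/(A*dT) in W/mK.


k = 20*15.7/1000/(18/10000*68) = 2.57 W/mK

2.57


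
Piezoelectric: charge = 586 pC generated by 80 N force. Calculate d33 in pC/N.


d33 = 586 / 80 = 7.3 pC/N

7.3


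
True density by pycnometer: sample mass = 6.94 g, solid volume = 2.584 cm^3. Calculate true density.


TD = 6.94 / 2.584 = 2.686 g/cm^3

2.686


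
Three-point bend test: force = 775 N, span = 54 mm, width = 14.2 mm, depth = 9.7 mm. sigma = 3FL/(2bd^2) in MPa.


sigma = 3*775*54/(2*14.2*9.7^2) = 47.0 MPa

47.0


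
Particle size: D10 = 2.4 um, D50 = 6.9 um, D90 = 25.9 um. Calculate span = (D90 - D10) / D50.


Span = (25.9 - 2.4) / 6.9 = 23.5 / 6.9 = 3.406

3.406


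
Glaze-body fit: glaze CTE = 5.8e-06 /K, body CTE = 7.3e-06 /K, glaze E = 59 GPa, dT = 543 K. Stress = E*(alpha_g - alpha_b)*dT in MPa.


Stress = 59*1000*(5.8e-06 - 7.3e-06)*543 = -48.1 MPa

-48.1


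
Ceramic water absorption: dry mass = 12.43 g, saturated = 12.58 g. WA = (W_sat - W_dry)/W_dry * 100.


WA = (12.58 - 12.43) / 12.43 * 100 = 1.21%

1.21


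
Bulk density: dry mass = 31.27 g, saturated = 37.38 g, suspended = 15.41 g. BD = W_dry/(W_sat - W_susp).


BD = 31.27 / (37.38 - 15.41) = 31.27 / 21.97 = 1.423 g/cm^3

1.423


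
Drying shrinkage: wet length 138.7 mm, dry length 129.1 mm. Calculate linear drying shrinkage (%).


DS = (138.7 - 129.1) / 138.7 * 100 = 6.92%

6.92


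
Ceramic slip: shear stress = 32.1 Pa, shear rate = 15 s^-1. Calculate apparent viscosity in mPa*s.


eta = tau/gamma * 1000 = 32.1/15 * 1000 = 2140.0 mPa*s

2140.0


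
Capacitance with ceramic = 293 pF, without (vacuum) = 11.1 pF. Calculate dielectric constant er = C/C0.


er = 293 / 11.1 = 26.4

26.4


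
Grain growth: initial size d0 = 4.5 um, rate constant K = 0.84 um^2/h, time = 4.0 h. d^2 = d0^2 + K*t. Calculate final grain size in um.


d^2 = 4.5^2 + 0.84*4.0 = 23.61
d = sqrt(23.61) = 4.86 um

4.86


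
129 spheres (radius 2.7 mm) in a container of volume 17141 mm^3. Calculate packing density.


V_sphere = 4/3*pi*2.7^3 = 82.448 mm^3
Total V = 129*82.448 = 10635.792 mm^3
PD = 10635.792 / 17141 = 0.62

0.62


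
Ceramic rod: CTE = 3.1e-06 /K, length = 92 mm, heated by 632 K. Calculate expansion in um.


dL = 3.1e-06 * 92 * 632 * 1000 = 180.246 um

180.246


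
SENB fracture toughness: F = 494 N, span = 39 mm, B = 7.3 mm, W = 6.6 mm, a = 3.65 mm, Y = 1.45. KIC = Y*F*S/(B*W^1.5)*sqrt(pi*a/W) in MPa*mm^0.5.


KIC = 1.45*494*39/(7.3*6.6^1.5)*sqrt(pi*3.65/6.6) = 297.49

297.49


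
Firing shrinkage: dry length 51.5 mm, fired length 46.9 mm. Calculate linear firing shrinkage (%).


FS = (51.5 - 46.9) / 51.5 * 100 = 8.93%

8.93


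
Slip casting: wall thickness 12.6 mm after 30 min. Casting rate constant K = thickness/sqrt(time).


K = 12.6 / sqrt(30) = 12.6 / 5.4772 = 2.3 mm/min^0.5

2.3


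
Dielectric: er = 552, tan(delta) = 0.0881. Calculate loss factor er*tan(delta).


Loss = 552 * 0.0881 = 48.631

48.631


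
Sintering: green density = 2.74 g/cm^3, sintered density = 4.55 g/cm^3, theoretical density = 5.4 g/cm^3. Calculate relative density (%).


Relative = 4.55 / 5.4 * 100 = 84.3%

84.3


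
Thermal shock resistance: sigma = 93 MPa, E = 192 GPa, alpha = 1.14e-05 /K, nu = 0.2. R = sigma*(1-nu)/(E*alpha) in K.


R = 93*(1-0.2)/(192*1000*1.14e-05) = 34 K

34


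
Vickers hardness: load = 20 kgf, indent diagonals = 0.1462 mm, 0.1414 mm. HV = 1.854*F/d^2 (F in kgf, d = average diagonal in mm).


d_avg = (0.1462+0.1414)/2 = 0.1438 mm
HV = 1.854*20/0.1438^2 = 1793

1793


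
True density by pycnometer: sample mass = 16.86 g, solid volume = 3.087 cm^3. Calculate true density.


TD = 16.86 / 3.087 = 5.462 g/cm^3

5.462


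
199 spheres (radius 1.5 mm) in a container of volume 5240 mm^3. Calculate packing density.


V_sphere = 4/3*pi*1.5^3 = 14.1372 mm^3
Total V = 199*14.1372 = 2813.3028 mm^3
PD = 2813.3028 / 5240 = 0.537

0.537


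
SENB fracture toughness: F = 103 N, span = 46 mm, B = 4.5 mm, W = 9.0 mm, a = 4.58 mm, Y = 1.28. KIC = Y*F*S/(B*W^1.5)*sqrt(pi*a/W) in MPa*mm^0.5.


KIC = 1.28*103*46/(4.5*9.0^1.5)*sqrt(pi*4.58/9.0) = 63.11

63.11


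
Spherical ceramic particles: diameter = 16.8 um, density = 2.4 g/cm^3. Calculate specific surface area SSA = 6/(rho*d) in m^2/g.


SSA = 6 / (2.4 * 16.8) = 0.149 m^2/g

0.149


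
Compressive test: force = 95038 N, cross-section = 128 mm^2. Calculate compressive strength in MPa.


CS = 95038 / 128 = 742.5 MPa

742.5


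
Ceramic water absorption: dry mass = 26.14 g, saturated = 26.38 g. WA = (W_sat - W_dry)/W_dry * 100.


WA = (26.38 - 26.14) / 26.14 * 100 = 0.92%

0.92


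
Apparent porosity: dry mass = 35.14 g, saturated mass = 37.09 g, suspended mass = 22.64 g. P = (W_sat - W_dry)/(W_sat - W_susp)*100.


P = (37.09 - 35.14) / (37.09 - 22.64) * 100 = 1.95 / 14.45 * 100 = 13.5%

13.5


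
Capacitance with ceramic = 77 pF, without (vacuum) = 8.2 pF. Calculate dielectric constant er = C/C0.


er = 77 / 8.2 = 9.39

9.39


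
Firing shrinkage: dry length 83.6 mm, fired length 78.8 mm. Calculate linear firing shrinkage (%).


FS = (83.6 - 78.8) / 83.6 * 100 = 5.74%

5.74


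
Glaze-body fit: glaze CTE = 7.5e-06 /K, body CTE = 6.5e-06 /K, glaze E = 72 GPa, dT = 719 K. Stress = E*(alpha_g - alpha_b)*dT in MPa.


Stress = 72*1000*(7.5e-06 - 6.5e-06)*719 = 51.8 MPa

51.8


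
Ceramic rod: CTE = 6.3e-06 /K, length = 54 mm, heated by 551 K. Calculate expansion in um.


dL = 6.3e-06 * 54 * 551 * 1000 = 187.45 um

187.45


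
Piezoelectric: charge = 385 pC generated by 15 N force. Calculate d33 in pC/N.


d33 = 385 / 15 = 25.7 pC/N

25.7


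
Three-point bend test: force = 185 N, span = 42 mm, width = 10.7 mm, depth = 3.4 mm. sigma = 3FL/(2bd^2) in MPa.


sigma = 3*185*42/(2*10.7*3.4^2) = 94.2 MPa

94.2


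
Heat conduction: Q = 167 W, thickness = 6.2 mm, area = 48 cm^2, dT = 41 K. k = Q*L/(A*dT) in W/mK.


k = 167*6.2/1000/(48/10000*41) = 5.26 W/mK

5.26


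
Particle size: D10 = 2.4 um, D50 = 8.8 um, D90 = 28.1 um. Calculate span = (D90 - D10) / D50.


Span = (28.1 - 2.4) / 8.8 = 25.7 / 8.8 = 2.92

2.92


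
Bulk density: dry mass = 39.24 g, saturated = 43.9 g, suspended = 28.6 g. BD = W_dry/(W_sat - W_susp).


BD = 39.24 / (43.9 - 28.6) = 39.24 / 15.3 = 2.565 g/cm^3

2.565


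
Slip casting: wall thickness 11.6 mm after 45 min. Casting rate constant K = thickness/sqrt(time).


K = 11.6 / sqrt(45) = 11.6 / 6.7082 = 1.729 mm/min^0.5

1.729


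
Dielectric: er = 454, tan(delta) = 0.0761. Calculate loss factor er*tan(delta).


Loss = 454 * 0.0761 = 34.549

34.549


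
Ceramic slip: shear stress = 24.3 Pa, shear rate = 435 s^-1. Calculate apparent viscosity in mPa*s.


eta = tau/gamma * 1000 = 24.3/435 * 1000 = 55.9 mPa*s

55.9


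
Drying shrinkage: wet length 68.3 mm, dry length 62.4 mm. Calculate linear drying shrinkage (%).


DS = (68.3 - 62.4) / 68.3 * 100 = 8.64%

8.64


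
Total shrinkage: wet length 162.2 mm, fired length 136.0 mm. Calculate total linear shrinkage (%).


TS = (162.2 - 136.0) / 162.2 * 100 = 16.15%

16.15


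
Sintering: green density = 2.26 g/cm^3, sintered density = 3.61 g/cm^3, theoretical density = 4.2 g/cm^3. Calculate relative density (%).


Relative = 3.61 / 4.2 * 100 = 86.0%

86.0


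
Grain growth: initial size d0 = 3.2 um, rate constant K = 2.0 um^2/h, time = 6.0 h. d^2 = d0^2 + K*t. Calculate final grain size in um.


d^2 = 3.2^2 + 2.0*6.0 = 22.24
d = sqrt(22.24) = 4.72 um

4.72


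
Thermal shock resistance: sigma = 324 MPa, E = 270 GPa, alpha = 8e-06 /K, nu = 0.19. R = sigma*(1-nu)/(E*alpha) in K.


R = 324*(1-0.19)/(270*1000*8e-06) = 122 K

122


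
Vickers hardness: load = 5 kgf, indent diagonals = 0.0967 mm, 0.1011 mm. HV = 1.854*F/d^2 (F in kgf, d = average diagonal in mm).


d_avg = (0.0967+0.1011)/2 = 0.0989 mm
HV = 1.854*5/0.0989^2 = 948

948


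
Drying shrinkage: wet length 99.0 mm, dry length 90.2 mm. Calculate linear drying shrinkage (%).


DS = (99.0 - 90.2) / 99.0 * 100 = 8.89%

8.89


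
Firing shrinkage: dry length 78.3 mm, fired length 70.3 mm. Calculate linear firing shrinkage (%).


FS = (78.3 - 70.3) / 78.3 * 100 = 10.22%

10.22


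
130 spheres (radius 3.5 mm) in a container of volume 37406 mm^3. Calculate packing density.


V_sphere = 4/3*pi*3.5^3 = 179.5944 mm^3
Total V = 130*179.5944 = 23347.272 mm^3
PD = 23347.272 / 37406 = 0.624

0.624


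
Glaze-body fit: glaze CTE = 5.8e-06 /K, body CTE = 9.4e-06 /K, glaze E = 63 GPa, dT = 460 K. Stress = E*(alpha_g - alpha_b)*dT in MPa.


Stress = 63*1000*(5.8e-06 - 9.4e-06)*460 = -104.3 MPa

-104.3


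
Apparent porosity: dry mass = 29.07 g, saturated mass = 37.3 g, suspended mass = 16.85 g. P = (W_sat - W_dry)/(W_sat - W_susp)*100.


P = (37.3 - 29.07) / (37.3 - 16.85) * 100 = 8.23 / 20.45 * 100 = 40.2%

40.2


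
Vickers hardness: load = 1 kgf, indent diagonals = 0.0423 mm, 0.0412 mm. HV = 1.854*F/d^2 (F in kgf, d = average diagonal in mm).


d_avg = (0.0423+0.0412)/2 = 0.04175 mm
HV = 1.854*1/0.04175^2 = 1064

1064


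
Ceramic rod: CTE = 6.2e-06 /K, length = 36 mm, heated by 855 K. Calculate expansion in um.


dL = 6.2e-06 * 36 * 855 * 1000 = 190.836 um

190.836


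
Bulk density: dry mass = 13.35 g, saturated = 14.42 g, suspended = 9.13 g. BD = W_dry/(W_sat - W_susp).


BD = 13.35 / (14.42 - 9.13) = 13.35 / 5.29 = 2.524 g/cm^3

2.524


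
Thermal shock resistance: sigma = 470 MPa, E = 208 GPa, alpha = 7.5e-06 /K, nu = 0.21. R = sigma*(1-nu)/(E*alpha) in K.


R = 470*(1-0.21)/(208*1000*7.5e-06) = 238 K

238


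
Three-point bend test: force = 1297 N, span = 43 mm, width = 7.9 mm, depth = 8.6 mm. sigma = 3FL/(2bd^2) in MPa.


sigma = 3*1297*43/(2*7.9*8.6^2) = 143.2 MPa

143.2


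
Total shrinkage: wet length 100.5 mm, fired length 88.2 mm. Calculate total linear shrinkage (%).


TS = (100.5 - 88.2) / 100.5 * 100 = 12.24%

12.24


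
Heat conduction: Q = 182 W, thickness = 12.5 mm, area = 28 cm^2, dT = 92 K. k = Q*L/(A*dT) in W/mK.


k = 182*12.5/1000/(28/10000*92) = 8.83 W/mK

8.83


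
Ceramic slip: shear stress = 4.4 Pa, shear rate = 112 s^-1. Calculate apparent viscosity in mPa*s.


eta = tau/gamma * 1000 = 4.4/112 * 1000 = 39.3 mPa*s

39.3


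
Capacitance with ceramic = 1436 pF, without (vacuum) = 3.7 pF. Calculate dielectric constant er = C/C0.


er = 1436 / 3.7 = 388.11

388.11


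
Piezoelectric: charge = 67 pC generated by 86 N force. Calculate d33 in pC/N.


d33 = 67 / 86 = 0.8 pC/N

0.8


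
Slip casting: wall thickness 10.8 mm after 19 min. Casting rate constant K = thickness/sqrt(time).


K = 10.8 / sqrt(19) = 10.8 / 4.3589 = 2.478 mm/min^0.5

2.478


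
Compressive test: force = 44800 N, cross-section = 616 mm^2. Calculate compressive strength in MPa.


CS = 44800 / 616 = 72.7 MPa

72.7


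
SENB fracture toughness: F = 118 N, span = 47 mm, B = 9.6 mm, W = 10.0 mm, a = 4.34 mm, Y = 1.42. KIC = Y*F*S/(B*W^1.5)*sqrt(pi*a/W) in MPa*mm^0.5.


KIC = 1.42*118*47/(9.6*10.0^1.5)*sqrt(pi*4.34/10.0) = 30.29

30.29


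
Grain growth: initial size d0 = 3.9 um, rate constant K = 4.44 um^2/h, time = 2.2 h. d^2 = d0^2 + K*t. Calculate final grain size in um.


d^2 = 3.9^2 + 4.44*2.2 = 24.978
d = sqrt(24.978) = 5.0 um

5.0


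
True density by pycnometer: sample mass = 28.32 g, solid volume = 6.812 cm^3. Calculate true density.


TD = 28.32 / 6.812 = 4.157 g/cm^3

4.157


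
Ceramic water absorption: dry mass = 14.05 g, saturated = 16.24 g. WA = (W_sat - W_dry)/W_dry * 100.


WA = (16.24 - 14.05) / 14.05 * 100 = 15.59%

15.59


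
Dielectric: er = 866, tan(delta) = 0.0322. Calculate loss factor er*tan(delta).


Loss = 866 * 0.0322 = 27.885

27.885


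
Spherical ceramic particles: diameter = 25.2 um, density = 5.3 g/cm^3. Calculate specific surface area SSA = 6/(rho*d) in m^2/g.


SSA = 6 / (5.3 * 25.2) = 0.045 m^2/g

0.045


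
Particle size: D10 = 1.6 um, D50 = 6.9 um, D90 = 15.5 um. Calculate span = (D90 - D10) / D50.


Span = (15.5 - 1.6) / 6.9 = 13.9 / 6.9 = 2.014

2.014


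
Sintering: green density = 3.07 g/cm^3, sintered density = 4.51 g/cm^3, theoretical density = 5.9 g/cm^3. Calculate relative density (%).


Relative = 4.51 / 5.9 * 100 = 76.4%

76.4


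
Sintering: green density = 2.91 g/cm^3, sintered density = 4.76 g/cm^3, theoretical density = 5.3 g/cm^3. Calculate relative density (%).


Relative = 4.76 / 5.3 * 100 = 89.8%

89.8


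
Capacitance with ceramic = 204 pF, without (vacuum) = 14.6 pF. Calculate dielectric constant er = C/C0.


er = 204 / 14.6 = 13.97

13.97


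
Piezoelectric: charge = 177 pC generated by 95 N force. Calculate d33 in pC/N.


d33 = 177 / 95 = 1.9 pC/N

1.9


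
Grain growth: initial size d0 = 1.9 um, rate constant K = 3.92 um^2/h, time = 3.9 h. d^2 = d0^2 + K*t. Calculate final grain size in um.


d^2 = 1.9^2 + 3.92*3.9 = 18.898
d = sqrt(18.898) = 4.35 um

4.35


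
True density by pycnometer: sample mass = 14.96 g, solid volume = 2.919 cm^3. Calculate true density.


TD = 14.96 / 2.919 = 5.125 g/cm^3

5.125


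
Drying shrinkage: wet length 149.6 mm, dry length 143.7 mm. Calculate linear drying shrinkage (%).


DS = (149.6 - 143.7) / 149.6 * 100 = 3.94%

3.94


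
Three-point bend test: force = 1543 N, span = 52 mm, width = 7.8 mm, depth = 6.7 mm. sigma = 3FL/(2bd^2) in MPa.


sigma = 3*1543*52/(2*7.8*6.7^2) = 343.7 MPa

343.7


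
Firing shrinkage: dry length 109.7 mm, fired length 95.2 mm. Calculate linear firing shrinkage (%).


FS = (109.7 - 95.2) / 109.7 * 100 = 13.22%

13.22


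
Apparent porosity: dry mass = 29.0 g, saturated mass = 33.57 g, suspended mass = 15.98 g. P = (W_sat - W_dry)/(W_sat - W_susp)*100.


P = (33.57 - 29.0) / (33.57 - 15.98) * 100 = 4.57 / 17.59 * 100 = 26.0%

26.0


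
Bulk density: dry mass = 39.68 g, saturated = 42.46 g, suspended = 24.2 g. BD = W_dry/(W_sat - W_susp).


BD = 39.68 / (42.46 - 24.2) = 39.68 / 18.26 = 2.173 g/cm^3

2.173


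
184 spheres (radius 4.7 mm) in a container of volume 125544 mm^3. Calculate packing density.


V_sphere = 4/3*pi*4.7^3 = 434.8928 mm^3
Total V = 184*434.8928 = 80020.2752 mm^3
PD = 80020.2752 / 125544 = 0.637

0.637


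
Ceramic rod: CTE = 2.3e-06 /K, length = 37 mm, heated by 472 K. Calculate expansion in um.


dL = 2.3e-06 * 37 * 472 * 1000 = 40.167 um

40.167


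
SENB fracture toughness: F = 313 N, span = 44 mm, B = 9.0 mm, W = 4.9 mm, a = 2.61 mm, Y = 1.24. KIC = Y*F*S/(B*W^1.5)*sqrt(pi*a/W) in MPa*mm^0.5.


KIC = 1.24*313*44/(9.0*4.9^1.5)*sqrt(pi*2.61/4.9) = 226.3

226.3


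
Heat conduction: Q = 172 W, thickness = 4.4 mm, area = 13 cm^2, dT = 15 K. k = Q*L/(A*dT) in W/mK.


k = 172*4.4/1000/(13/10000*15) = 38.81 W/mK

38.81


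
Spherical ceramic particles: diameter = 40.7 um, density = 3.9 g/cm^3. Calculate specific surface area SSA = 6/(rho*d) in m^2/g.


SSA = 6 / (3.9 * 40.7) = 0.038 m^2/g

0.038


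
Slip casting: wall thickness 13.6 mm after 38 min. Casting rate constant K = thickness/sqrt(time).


K = 13.6 / sqrt(38) = 13.6 / 6.1644 = 2.206 mm/min^0.5

2.206


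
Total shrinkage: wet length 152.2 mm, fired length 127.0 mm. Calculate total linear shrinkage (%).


TS = (152.2 - 127.0) / 152.2 * 100 = 16.56%

16.56


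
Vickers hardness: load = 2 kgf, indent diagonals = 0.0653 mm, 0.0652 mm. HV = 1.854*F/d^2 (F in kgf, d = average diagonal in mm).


d_avg = (0.0653+0.0652)/2 = 0.06525 mm
HV = 1.854*2/0.06525^2 = 871

871


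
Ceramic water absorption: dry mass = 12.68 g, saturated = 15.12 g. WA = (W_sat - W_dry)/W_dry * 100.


WA = (15.12 - 12.68) / 12.68 * 100 = 19.24%

19.24


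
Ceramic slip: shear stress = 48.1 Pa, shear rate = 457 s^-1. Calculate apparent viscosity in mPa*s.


eta = tau/gamma * 1000 = 48.1/457 * 1000 = 105.3 mPa*s

105.3


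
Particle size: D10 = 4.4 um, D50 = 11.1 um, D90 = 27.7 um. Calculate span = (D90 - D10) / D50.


Span = (27.7 - 4.4) / 11.1 = 23.3 / 11.1 = 2.099

2.099


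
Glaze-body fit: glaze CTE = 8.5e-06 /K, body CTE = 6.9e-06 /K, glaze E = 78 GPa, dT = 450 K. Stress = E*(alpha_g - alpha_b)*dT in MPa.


Stress = 78*1000*(8.5e-06 - 6.9e-06)*450 = 56.2 MPa

56.2


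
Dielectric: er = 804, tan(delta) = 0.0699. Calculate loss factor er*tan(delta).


Loss = 804 * 0.0699 = 56.2

56.2


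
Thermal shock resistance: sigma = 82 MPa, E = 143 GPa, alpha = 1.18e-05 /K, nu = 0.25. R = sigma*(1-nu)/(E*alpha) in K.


R = 82*(1-0.25)/(143*1000*1.18e-05) = 36 K

36


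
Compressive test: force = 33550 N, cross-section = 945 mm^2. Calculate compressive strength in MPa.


CS = 33550 / 945 = 35.5 MPa

35.5


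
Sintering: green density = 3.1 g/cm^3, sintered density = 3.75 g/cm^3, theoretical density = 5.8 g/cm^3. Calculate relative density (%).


Relative = 3.75 / 5.8 * 100 = 64.7%

64.7


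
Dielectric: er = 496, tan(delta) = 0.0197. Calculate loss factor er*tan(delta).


Loss = 496 * 0.0197 = 9.771

9.771


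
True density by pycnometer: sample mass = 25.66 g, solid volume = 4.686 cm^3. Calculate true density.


TD = 25.66 / 4.686 = 5.476 g/cm^3

5.476


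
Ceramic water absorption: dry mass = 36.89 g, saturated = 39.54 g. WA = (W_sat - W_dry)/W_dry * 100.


WA = (39.54 - 36.89) / 36.89 * 100 = 7.18%

7.18


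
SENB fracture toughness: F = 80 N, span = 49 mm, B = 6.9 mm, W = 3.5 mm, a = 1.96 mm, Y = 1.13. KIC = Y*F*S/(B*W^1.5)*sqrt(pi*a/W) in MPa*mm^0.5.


KIC = 1.13*80*49/(6.9*3.5^1.5)*sqrt(pi*1.96/3.5) = 130.04

130.04


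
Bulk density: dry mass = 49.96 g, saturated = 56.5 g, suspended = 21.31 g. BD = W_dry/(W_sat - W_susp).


BD = 49.96 / (56.5 - 21.31) = 49.96 / 35.19 = 1.42 g/cm^3

1.42


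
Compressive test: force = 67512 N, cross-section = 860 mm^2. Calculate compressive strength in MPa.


CS = 67512 / 860 = 78.5 MPa

78.5


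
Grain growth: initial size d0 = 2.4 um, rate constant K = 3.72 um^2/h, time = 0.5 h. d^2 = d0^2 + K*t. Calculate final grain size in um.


d^2 = 2.4^2 + 3.72*0.5 = 7.62
d = sqrt(7.62) = 2.76 um

2.76


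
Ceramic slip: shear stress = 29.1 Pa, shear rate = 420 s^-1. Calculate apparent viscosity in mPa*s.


eta = tau/gamma * 1000 = 29.1/420 * 1000 = 69.3 mPa*s

69.3


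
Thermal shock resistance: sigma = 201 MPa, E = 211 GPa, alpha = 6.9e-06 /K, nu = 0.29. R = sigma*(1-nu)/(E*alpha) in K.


R = 201*(1-0.29)/(211*1000*6.9e-06) = 98 K

98


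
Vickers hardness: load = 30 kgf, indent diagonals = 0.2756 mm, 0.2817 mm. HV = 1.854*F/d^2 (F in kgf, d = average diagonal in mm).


d_avg = (0.2756+0.2817)/2 = 0.27865 mm
HV = 1.854*30/0.27865^2 = 716

716


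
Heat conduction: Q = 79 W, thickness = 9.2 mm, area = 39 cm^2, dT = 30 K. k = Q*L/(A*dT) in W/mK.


k = 79*9.2/1000/(39/10000*30) = 6.21 W/mK

6.21


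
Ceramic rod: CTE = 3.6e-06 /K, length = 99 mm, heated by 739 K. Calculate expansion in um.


dL = 3.6e-06 * 99 * 739 * 1000 = 263.38 um

263.38


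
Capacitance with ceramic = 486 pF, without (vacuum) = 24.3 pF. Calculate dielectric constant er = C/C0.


er = 486 / 24.3 = 20.0

20.0


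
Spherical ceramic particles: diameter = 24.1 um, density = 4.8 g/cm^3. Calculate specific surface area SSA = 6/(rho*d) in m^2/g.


SSA = 6 / (4.8 * 24.1) = 0.052 m^2/g

0.052


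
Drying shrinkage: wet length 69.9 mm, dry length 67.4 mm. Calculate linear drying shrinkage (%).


DS = (69.9 - 67.4) / 69.9 * 100 = 3.58%

3.58


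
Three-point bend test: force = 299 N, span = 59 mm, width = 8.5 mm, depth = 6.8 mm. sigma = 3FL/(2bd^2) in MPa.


sigma = 3*299*59/(2*8.5*6.8^2) = 67.3 MPa

67.3


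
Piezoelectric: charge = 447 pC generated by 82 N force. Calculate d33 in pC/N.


d33 = 447 / 82 = 5.5 pC/N

5.5


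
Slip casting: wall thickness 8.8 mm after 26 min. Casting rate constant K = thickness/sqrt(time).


K = 8.8 / sqrt(26) = 8.8 / 5.099 = 1.726 mm/min^0.5

1.726


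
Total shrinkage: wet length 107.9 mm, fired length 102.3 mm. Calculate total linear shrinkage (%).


TS = (107.9 - 102.3) / 107.9 * 100 = 5.19%

5.19


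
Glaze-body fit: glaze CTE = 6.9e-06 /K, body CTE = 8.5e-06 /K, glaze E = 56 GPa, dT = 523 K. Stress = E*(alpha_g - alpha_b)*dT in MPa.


Stress = 56*1000*(6.9e-06 - 8.5e-06)*523 = -46.9 MPa

-46.9


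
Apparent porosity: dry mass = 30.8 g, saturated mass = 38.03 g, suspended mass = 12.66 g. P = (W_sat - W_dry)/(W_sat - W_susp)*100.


P = (38.03 - 30.8) / (38.03 - 12.66) * 100 = 7.23 / 25.37 * 100 = 28.5%

28.5


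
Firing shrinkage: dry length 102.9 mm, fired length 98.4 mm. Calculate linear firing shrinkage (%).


FS = (102.9 - 98.4) / 102.9 * 100 = 4.37%

4.37


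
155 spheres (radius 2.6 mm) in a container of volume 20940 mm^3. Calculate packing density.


V_sphere = 4/3*pi*2.6^3 = 73.6222 mm^3
Total V = 155*73.6222 = 11411.441 mm^3
PD = 11411.441 / 20940 = 0.545

0.545


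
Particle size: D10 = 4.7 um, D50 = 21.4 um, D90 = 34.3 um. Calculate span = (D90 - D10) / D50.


Span = (34.3 - 4.7) / 21.4 = 29.6 / 21.4 = 1.383

1.383


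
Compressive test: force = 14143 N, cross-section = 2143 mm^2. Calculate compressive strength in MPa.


CS = 14143 / 2143 = 6.6 MPa

6.6


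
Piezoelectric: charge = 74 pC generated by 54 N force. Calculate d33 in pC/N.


d33 = 74 / 54 = 1.4 pC/N

1.4


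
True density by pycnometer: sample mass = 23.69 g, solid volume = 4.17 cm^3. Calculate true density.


TD = 23.69 / 4.17 = 5.681 g/cm^3

5.681


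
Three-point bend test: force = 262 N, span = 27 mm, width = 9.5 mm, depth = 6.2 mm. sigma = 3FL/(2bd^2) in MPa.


sigma = 3*262*27/(2*9.5*6.2^2) = 29.1 MPa

29.1


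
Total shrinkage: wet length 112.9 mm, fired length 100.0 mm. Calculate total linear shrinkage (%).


TS = (112.9 - 100.0) / 112.9 * 100 = 11.43%

11.43


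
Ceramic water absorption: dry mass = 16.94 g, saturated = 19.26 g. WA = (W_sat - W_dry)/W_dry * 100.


WA = (19.26 - 16.94) / 16.94 * 100 = 13.7%

13.7


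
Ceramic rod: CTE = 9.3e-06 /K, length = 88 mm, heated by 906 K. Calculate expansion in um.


dL = 9.3e-06 * 88 * 906 * 1000 = 741.47 um

741.47


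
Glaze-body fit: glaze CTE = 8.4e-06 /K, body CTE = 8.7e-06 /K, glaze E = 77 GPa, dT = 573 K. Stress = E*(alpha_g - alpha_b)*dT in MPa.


Stress = 77*1000*(8.4e-06 - 8.7e-06)*573 = -13.2 MPa

-13.2


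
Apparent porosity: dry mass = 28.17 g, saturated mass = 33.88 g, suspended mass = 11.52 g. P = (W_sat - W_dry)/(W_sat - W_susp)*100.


P = (33.88 - 28.17) / (33.88 - 11.52) * 100 = 5.71 / 22.36 * 100 = 25.5%

25.5


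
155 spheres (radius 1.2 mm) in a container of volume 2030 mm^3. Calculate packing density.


V_sphere = 4/3*pi*1.2^3 = 7.2382 mm^3
Total V = 155*7.2382 = 1121.921 mm^3
PD = 1121.921 / 2030 = 0.553

0.553


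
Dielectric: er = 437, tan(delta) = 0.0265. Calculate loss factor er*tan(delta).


Loss = 437 * 0.0265 = 11.581

11.581


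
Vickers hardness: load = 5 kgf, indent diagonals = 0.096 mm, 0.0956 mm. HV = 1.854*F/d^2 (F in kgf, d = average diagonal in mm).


d_avg = (0.096+0.0956)/2 = 0.0958 mm
HV = 1.854*5/0.0958^2 = 1010

1010


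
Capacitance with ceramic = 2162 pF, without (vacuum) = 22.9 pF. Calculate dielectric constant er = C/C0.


er = 2162 / 22.9 = 94.41

94.41


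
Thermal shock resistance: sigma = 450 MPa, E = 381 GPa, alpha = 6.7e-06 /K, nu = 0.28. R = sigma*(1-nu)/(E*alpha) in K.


R = 450*(1-0.28)/(381*1000*6.7e-06) = 127 K

127


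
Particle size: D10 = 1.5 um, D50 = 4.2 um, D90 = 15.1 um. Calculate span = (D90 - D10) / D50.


Span = (15.1 - 1.5) / 4.2 = 13.6 / 4.2 = 3.238

3.238


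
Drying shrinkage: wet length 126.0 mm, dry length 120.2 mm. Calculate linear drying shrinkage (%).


DS = (126.0 - 120.2) / 126.0 * 100 = 4.6%

4.6


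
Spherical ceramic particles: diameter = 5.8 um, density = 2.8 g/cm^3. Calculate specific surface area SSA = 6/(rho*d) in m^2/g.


SSA = 6 / (2.8 * 5.8) = 0.369 m^2/g

0.369


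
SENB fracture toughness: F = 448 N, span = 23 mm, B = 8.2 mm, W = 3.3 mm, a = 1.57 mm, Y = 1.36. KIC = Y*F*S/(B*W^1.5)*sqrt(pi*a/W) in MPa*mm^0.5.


KIC = 1.36*448*23/(8.2*3.3^1.5)*sqrt(pi*1.57/3.3) = 348.52

348.52


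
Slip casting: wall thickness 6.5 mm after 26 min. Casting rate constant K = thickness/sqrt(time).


K = 6.5 / sqrt(26) = 6.5 / 5.099 = 1.275 mm/min^0.5

1.275


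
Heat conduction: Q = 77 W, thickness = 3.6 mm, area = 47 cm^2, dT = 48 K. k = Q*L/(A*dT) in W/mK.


k = 77*3.6/1000/(47/10000*48) = 1.23 W/mK

1.23


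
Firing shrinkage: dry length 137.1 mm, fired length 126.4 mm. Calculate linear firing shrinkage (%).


FS = (137.1 - 126.4) / 137.1 * 100 = 7.8%

7.8


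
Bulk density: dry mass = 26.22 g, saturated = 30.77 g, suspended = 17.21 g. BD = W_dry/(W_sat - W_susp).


BD = 26.22 / (30.77 - 17.21) = 26.22 / 13.56 = 1.934 g/cm^3

1.934


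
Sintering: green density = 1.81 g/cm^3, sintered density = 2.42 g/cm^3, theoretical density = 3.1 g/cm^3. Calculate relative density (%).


Relative = 2.42 / 3.1 * 100 = 78.1%

78.1


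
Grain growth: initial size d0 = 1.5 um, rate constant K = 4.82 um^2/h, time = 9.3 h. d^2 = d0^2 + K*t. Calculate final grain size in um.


d^2 = 1.5^2 + 4.82*9.3 = 47.076
d = sqrt(47.076) = 6.86 um

6.86


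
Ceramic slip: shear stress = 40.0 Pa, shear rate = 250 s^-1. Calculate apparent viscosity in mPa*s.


eta = tau/gamma * 1000 = 40.0/250 * 1000 = 160.0 mPa*s

160.0


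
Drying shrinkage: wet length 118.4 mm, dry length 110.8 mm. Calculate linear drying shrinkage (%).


DS = (118.4 - 110.8) / 118.4 * 100 = 6.42%

6.42


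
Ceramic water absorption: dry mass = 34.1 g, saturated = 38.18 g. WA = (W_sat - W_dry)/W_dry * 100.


WA = (38.18 - 34.1) / 34.1 * 100 = 11.96%

11.96


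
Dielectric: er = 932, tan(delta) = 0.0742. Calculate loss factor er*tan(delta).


Loss = 932 * 0.0742 = 69.154

69.154


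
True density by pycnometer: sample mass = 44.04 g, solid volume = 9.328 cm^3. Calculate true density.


TD = 44.04 / 9.328 = 4.721 g/cm^3

4.721


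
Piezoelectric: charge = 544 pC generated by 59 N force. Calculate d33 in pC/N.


d33 = 544 / 59 = 9.2 pC/N

9.2


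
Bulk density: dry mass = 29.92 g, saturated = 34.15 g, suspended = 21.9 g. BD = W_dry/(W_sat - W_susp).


BD = 29.92 / (34.15 - 21.9) = 29.92 / 12.25 = 2.442 g/cm^3

2.442


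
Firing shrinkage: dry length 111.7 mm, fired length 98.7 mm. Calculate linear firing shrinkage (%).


FS = (111.7 - 98.7) / 111.7 * 100 = 11.64%

11.64


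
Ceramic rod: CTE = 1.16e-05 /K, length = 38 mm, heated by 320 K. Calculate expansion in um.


dL = 1.16e-05 * 38 * 320 * 1000 = 141.056 um

141.056


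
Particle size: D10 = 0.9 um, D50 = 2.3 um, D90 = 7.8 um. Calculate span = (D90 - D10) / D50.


Span = (7.8 - 0.9) / 2.3 = 6.9 / 2.3 = 3.0

3.0


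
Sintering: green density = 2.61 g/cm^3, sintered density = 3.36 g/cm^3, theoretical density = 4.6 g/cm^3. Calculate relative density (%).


Relative = 3.36 / 4.6 * 100 = 73.0%

73.0


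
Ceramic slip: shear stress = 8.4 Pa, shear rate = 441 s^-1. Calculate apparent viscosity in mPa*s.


eta = tau/gamma * 1000 = 8.4/441 * 1000 = 19.0 mPa*s

19.0


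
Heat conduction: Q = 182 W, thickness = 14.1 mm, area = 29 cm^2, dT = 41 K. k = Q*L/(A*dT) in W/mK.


k = 182*14.1/1000/(29/10000*41) = 21.58 W/mK

21.58


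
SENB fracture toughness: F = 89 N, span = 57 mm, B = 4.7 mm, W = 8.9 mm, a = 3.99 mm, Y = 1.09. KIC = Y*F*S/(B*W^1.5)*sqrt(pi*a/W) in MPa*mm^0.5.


KIC = 1.09*89*57/(4.7*8.9^1.5)*sqrt(pi*3.99/8.9) = 52.59

52.59


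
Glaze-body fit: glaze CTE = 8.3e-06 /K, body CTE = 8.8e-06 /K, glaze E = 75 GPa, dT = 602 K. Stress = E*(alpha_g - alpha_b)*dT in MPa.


Stress = 75*1000*(8.3e-06 - 8.8e-06)*602 = -22.6 MPa

-22.6


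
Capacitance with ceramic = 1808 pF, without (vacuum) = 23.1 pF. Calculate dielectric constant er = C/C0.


er = 1808 / 23.1 = 78.27

78.27


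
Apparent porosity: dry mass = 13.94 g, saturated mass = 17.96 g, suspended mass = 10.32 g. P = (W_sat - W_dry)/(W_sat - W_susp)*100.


P = (17.96 - 13.94) / (17.96 - 10.32) * 100 = 4.02 / 7.64 * 100 = 52.6%

52.6


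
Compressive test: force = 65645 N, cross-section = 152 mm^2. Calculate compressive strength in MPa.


CS = 65645 / 152 = 431.9 MPa

431.9


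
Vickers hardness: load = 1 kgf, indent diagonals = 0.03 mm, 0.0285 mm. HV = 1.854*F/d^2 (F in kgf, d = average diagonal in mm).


d_avg = (0.03+0.0285)/2 = 0.02925 mm
HV = 1.854*1/0.02925^2 = 2167

2167


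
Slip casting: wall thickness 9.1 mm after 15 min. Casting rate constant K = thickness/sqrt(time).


K = 9.1 / sqrt(15) = 9.1 / 3.873 = 2.35 mm/min^0.5

2.35


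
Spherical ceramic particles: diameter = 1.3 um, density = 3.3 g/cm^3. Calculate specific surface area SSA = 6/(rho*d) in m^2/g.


SSA = 6 / (3.3 * 1.3) = 1.399 m^2/g

1.399


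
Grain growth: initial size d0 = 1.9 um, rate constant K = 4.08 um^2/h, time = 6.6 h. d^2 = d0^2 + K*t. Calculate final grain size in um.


d^2 = 1.9^2 + 4.08*6.6 = 30.538
d = sqrt(30.538) = 5.53 um

5.53


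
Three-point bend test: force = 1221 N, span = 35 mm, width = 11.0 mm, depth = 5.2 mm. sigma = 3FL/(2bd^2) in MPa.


sigma = 3*1221*35/(2*11.0*5.2^2) = 215.5 MPa

215.5


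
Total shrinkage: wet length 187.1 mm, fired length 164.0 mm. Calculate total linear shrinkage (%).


TS = (187.1 - 164.0) / 187.1 * 100 = 12.35%

12.35


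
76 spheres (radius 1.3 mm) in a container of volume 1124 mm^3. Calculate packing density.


V_sphere = 4/3*pi*1.3^3 = 9.2028 mm^3
Total V = 76*9.2028 = 699.4128 mm^3
PD = 699.4128 / 1124 = 0.622

0.622


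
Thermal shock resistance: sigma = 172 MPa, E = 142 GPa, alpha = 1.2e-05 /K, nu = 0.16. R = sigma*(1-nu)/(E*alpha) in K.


R = 172*(1-0.16)/(142*1000*1.2e-05) = 85 K

85


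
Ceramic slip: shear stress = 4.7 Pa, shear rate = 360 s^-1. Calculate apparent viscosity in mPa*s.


eta = tau/gamma * 1000 = 4.7/360 * 1000 = 13.1 mPa*s

13.1


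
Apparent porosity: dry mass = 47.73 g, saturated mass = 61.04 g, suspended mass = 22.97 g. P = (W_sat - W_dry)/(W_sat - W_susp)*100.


P = (61.04 - 47.73) / (61.04 - 22.97) * 100 = 13.31 / 38.07 * 100 = 35.0%

35.0


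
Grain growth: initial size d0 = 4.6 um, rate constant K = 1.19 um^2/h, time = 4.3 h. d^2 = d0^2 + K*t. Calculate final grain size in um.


d^2 = 4.6^2 + 1.19*4.3 = 26.277
d = sqrt(26.277) = 5.13 um

5.13


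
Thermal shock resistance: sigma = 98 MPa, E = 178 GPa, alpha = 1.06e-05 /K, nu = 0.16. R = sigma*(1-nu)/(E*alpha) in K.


R = 98*(1-0.16)/(178*1000*1.06e-05) = 44 K

44


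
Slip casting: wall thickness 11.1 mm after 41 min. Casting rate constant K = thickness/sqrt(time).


K = 11.1 / sqrt(41) = 11.1 / 6.4031 = 1.734 mm/min^0.5

1.734


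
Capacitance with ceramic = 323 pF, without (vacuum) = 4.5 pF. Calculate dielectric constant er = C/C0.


er = 323 / 4.5 = 71.78

71.78


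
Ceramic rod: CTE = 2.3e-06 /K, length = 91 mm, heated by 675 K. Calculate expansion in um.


dL = 2.3e-06 * 91 * 675 * 1000 = 141.278 um

141.278


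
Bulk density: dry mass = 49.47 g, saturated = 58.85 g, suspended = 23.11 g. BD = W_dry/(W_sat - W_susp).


BD = 49.47 / (58.85 - 23.11) = 49.47 / 35.74 = 1.384 g/cm^3

1.384


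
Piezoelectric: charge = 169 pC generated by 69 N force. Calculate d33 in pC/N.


d33 = 169 / 69 = 2.4 pC/N

2.4


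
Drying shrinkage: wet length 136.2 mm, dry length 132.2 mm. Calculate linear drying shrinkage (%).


DS = (136.2 - 132.2) / 136.2 * 100 = 2.94%

2.94


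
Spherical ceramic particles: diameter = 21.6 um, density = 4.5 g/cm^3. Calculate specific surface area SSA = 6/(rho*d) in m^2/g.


SSA = 6 / (4.5 * 21.6) = 0.062 m^2/g

0.062


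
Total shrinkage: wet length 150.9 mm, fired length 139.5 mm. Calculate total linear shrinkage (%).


TS = (150.9 - 139.5) / 150.9 * 100 = 7.55%

7.55


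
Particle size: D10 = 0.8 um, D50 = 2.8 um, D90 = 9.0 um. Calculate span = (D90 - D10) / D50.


Span = (9.0 - 0.8) / 2.8 = 8.2 / 2.8 = 2.929

2.929


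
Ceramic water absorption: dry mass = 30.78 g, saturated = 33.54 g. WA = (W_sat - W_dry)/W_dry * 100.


WA = (33.54 - 30.78) / 30.78 * 100 = 8.97%

8.97


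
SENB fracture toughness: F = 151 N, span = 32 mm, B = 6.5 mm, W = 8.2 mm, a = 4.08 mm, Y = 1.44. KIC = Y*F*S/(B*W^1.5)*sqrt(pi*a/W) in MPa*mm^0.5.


KIC = 1.44*151*32/(6.5*8.2^1.5)*sqrt(pi*4.08/8.2) = 57.0

57.0


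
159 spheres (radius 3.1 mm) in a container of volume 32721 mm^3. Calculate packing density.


V_sphere = 4/3*pi*3.1^3 = 124.7882 mm^3
Total V = 159*124.7882 = 19841.3238 mm^3
PD = 19841.3238 / 32721 = 0.606

0.606


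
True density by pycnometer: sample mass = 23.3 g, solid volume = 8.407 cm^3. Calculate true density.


TD = 23.3 / 8.407 = 2.771 g/cm^3

2.771


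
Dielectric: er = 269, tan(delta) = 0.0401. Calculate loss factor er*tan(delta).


Loss = 269 * 0.0401 = 10.787

10.787


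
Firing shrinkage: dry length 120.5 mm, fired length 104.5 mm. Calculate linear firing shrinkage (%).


FS = (120.5 - 104.5) / 120.5 * 100 = 13.28%

13.28


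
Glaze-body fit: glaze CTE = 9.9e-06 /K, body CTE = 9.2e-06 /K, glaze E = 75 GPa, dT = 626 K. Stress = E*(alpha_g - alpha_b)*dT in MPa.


Stress = 75*1000*(9.9e-06 - 9.2e-06)*626 = 32.9 MPa

32.9


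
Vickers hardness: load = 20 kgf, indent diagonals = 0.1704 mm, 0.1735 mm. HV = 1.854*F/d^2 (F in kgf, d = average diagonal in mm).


d_avg = (0.1704+0.1735)/2 = 0.17195 mm
HV = 1.854*20/0.17195^2 = 1254

1254


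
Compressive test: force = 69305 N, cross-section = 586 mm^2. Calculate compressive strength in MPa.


CS = 69305 / 586 = 118.3 MPa

118.3


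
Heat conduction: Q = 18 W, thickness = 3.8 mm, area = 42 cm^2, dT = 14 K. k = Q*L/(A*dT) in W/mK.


k = 18*3.8/1000/(42/10000*14) = 1.16 W/mK

1.16


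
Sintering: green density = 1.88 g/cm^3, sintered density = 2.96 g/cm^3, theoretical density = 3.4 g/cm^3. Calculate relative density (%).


Relative = 2.96 / 3.4 * 100 = 87.1%

87.1


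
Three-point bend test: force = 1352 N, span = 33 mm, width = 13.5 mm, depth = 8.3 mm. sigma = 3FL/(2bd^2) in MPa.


sigma = 3*1352*33/(2*13.5*8.3^2) = 72.0 MPa

72.0


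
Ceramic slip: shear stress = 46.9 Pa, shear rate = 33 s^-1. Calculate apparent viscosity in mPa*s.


eta = tau/gamma * 1000 = 46.9/33 * 1000 = 1421.2 mPa*s

1421.2


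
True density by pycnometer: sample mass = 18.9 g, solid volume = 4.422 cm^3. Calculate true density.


TD = 18.9 / 4.422 = 4.274 g/cm^3

4.274


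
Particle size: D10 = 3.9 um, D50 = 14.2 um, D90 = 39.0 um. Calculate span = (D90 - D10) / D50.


Span = (39.0 - 3.9) / 14.2 = 35.1 / 14.2 = 2.472

2.472


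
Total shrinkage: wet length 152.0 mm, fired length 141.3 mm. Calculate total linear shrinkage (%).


TS = (152.0 - 141.3) / 152.0 * 100 = 7.04%

7.04


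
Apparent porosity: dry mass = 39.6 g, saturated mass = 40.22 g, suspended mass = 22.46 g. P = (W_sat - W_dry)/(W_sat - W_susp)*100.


P = (40.22 - 39.6) / (40.22 - 22.46) * 100 = 0.62 / 17.76 * 100 = 3.5%

3.5


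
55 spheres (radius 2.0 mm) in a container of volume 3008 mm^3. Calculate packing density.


V_sphere = 4/3*pi*2.0^3 = 33.5103 mm^3
Total V = 55*33.5103 = 1843.0665 mm^3
PD = 1843.0665 / 3008 = 0.613

0.613


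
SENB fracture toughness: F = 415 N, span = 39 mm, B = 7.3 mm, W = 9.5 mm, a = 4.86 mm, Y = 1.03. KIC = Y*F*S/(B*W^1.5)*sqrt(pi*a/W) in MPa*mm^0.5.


KIC = 1.03*415*39/(7.3*9.5^1.5)*sqrt(pi*4.86/9.5) = 98.87

98.87


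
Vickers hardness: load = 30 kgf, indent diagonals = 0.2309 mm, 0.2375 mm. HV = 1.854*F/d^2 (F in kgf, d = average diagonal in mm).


d_avg = (0.2309+0.2375)/2 = 0.2342 mm
HV = 1.854*30/0.2342^2 = 1014

1014


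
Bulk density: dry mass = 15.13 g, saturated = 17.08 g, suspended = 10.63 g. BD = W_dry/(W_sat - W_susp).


BD = 15.13 / (17.08 - 10.63) = 15.13 / 6.45 = 2.346 g/cm^3

2.346


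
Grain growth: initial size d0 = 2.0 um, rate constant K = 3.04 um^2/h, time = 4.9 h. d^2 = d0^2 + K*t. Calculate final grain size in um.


d^2 = 2.0^2 + 3.04*4.9 = 18.896
d = sqrt(18.896) = 4.35 um

4.35


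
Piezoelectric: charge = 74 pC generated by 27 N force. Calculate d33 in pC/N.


d33 = 74 / 27 = 2.7 pC/N

2.7


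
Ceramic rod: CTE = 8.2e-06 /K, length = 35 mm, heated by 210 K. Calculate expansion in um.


dL = 8.2e-06 * 35 * 210 * 1000 = 60.27 um

60.27


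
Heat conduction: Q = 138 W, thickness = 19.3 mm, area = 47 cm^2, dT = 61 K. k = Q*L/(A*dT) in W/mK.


k = 138*19.3/1000/(47/10000*61) = 9.29 W/mK

9.29


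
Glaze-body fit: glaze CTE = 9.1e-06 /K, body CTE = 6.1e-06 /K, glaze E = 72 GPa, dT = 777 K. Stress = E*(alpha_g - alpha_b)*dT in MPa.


Stress = 72*1000*(9.1e-06 - 6.1e-06)*777 = 167.8 MPa

167.8


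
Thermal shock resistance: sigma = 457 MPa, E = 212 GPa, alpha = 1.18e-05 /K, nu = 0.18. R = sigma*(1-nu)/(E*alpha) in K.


R = 457*(1-0.18)/(212*1000*1.18e-05) = 150 K

150


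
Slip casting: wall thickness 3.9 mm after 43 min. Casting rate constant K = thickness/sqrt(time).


K = 3.9 / sqrt(43) = 3.9 / 6.5574 = 0.595 mm/min^0.5

0.595


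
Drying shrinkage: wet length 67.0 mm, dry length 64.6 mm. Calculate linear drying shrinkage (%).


DS = (67.0 - 64.6) / 67.0 * 100 = 3.58%

3.58


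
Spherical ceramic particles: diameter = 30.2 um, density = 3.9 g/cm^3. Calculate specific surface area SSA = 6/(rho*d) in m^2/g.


SSA = 6 / (3.9 * 30.2) = 0.051 m^2/g

0.051


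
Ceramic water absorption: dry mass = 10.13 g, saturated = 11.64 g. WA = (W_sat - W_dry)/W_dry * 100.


WA = (11.64 - 10.13) / 10.13 * 100 = 14.91%

14.91


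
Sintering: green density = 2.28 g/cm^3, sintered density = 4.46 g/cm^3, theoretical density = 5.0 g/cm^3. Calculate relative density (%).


Relative = 4.46 / 5.0 * 100 = 89.2%

89.2
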